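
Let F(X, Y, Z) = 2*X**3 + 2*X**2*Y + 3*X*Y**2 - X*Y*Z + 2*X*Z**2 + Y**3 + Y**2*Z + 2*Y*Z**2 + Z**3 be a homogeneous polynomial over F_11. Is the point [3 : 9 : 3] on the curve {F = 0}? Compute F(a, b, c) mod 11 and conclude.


F(3,9,3) ≡ 0 (mod 11); P is on the curve.

Evaluate F(3, 9, 3) term-by-term (mod 11).
  2*X**3 ↦ 2·27·1·1 = 54
  2*X**2*Y ↦ 2·9·9·1 = 162
  3*X*Y**2 ↦ 3·3·81·1 = 729
  -X*Y*Z ↦ -1·3·9·3 = -81
  2*X*Z**2 ↦ 2·3·1·9 = 54
  Y**3 ↦ 1·1·729·1 = 729
  Y**2*Z ↦ 1·1·81·3 = 243
  2*Y*Z**2 ↦ 2·1·9·9 = 162
  Z**3 ↦ 1·1·1·27 = 27
Sum: F(3, 9, 3) = (54) + (162) + (729) + (-81) + (54) + (729) + (243) + (162) + (27) = 2079.
Reducing mod 11: 2079 ≡ 0 (mod 11).
Since F(a, b, c) ≡ 0 (mod 11), P lies on the curve.


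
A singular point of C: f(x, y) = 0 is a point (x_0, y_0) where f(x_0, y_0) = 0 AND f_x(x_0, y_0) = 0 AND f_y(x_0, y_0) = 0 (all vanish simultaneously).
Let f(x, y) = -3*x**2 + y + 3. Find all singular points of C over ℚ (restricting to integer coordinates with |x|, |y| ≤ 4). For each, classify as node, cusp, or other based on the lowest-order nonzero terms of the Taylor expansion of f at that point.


No singular points in the scanned grid; C is smooth there.

Compute partial derivatives:
  f_x = -6*x.
  f_y = 1.
f_y = 1 is a nonzero constant, so f_y never vanishes: no point (x, y) can satisfy f = f_x = f_y = 0. In particular no (x, y) ∈ {−4, ..., 4}² is singular; the curve is smooth.


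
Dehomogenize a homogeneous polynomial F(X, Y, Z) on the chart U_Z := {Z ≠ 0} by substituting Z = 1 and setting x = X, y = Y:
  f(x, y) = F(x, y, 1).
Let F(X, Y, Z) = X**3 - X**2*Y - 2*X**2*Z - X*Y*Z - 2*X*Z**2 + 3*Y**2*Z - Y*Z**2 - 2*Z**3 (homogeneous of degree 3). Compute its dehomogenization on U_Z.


f(x, y) = x**3 - x**2*y - 2*x**2 - x*y - 2*x + 3*y**2 - y - 2

On U_Z we set Z = 1. Each monomial c·X^i·Y^j·Z^k in F becomes c·x^i·y^j·1^k = c·x^i·y^j.
Substituting Z = 1: F(X, Y, 1) = x**3 - x**2*y - 2*x**2 - x*y - 2*x + 3*y**2 - y - 2.
Note: deg(f) ≤ deg(F) = 3; strict inequality happens when F is divisible by Z (lost terms).


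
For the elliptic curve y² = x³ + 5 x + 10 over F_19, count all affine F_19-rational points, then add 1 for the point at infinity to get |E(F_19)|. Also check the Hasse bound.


Affine points = {(1, 4), (1, 15), (2, 3), (2, 16), (6, 3), (6, 16), (8, 7), (8, 12), (9, 9), (9, 10), (11, 3), (11, 16), (13, 7), (13, 12), (16, 5), (16, 14), (17, 7), (17, 12), (18, 2), (18, 17)}; affine count = 20; |E(F_19)| = 21.

Discriminant check: Δ ∝ 4a³ + 27b² = 4·5³ + 27·10² = 4·125 + 27·100 ≡ 8 (mod 19). Nonzero ⇒ E is nonsingular.
For each x ∈ F_19, compute rhs = x³ + 5·x + 10 mod 19, then count y ∈ F_19 with y² ≡ rhs.
  x = 0: rhs = 10, matching y values: none (0 points).
  x = 1: rhs = 16, matching y values: 4, 15 (2 points).
  x = 2: rhs = 9, matching y values: 3, 16 (2 points).
  x = 3: rhs = 14, matching y values: none (0 points).
  x = 4: rhs = 18, matching y values: none (0 points).
  x = 5: rhs = 8, matching y values: none (0 points).
  x = 6: rhs = 9, matching y values: 3, 16 (2 points).
  x = 7: rhs = 8, matching y values: none (0 points).
  x = 8: rhs = 11, matching y values: 7, 12 (2 points).
  x = 9: rhs = 5, matching y values: 9, 10 (2 points).
  x = 10: rhs = 15, matching y values: none (0 points).
  x = 11: rhs = 9, matching y values: 3, 16 (2 points).
  x = 12: rhs = 12, matching y values: none (0 points).
  x = 13: rhs = 11, matching y values: 7, 12 (2 points).
  x = 14: rhs = 12, matching y values: none (0 points).
  x = 15: rhs = 2, matching y values: none (0 points).
  x = 16: rhs = 6, matching y values: 5, 14 (2 points).
  x = 17: rhs = 11, matching y values: 7, 12 (2 points).
  x = 18: rhs = 4, matching y values: 2, 17 (2 points).
Total affine count: 20.
Full point count |E(F_19)| = 20 + 1 = 21.
Hasse bound: |21 − (19+1)| = |1| = 1 ≤ 2√19 ≈ 8.7178 ✓.


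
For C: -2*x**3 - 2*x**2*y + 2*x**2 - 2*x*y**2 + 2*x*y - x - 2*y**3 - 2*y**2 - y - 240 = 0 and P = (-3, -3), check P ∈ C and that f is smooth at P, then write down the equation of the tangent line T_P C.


Tangent line at P: -127*x - 103*y - 690 = 0.

Step 1: f(-3, -3) = 0, so P lies on C.
Step 2: partial derivatives
  f_x(x, y) = -6*x**2 - 4*x*y + 4*x - 2*y**2 + 2*y - 1, f_y(x, y) = -2*x**2 - 4*x*y + 2*x - 6*y**2 - 4*y - 1.
  f_x(P) = -127, f_y(P) = -103 (gradient nonzero, so P is smooth).
Step 3: tangent line at P: -127·(x − -3) + -103·(y − -3) = 0.
Expanding: -127*x - 103*y - 690 = 0.


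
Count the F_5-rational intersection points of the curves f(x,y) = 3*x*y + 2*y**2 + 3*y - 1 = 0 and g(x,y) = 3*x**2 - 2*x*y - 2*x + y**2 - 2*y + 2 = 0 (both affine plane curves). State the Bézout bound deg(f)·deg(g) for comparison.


Common zeros: {(1, 3), (2, 1)}; count = 2; Bézout bound = 4.

deg(f) = 2, deg(g) = 2, so Bézout bound = 4.
Scan x ∈ F_5. For each x, list the y ∈ F_5 with f(x, y) ≡ 0 and those with g(x, y) ≡ 0 (mod 5); the common zeros in that column are the intersection.
  x = 0: f ≡ 0 at y ∈ ∅; g ≡ 0 at y ∈ {3, 4}; common: ∅.
  x = 1: f ≡ 0 at y ∈ {3, 4}; g ≡ 0 at y ∈ {1, 3}; common: {3}.
  x = 2: f ≡ 0 at y ∈ {1, 2}; g ≡ 0 at y ∈ {0, 1}; common: {1}.
  x = 3: f ≡ 0 at y ∈ ∅; g ≡ 0 at y ∈ ∅; common: ∅.
  x = 4: f ≡ 0 at y ∈ ∅; g ≡ 0 at y ∈ ∅; common: ∅.
Collecting: common zeros = {(1, 3), (2, 1)}, so the count is 2.
Comparison with the Bézout bound: 2 ≤ 4 = deg(f)·deg(g), as expected for curves with no common component (the affine F_5-count falls short of the bound because intersections may lie at infinity, over extension fields, or carry multiplicity).


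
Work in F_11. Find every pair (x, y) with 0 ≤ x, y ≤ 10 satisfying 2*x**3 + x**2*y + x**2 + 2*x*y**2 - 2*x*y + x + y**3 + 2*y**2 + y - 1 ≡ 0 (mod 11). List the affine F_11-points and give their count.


Affine F_11-points: {(0, 4), (1, 3), (1, 6), (1, 9), (2, 2), (3, 3), (4, 4), (5, 1), (5, 3), (5, 6), (6, 0), (7, 6), (10, 4)}; count = 13.

For each of the 121 pairs (x, y) ∈ F_11², evaluate f(x, y) mod 11. Record the zeros.
  x = 0: [0↦10, 1↦3, 2↦6, 3↦3, 4↦0, 5↦3, 6↦7, 7↦7, 8↦9, 9↦8, 10↦10]  zeros at y ∈ {4}
  x = 1: [0↦3, 1↦8, 2↦5, 3↦0, 4↦10, 5↦8, 6↦0, 7↦3, 8↦1, 9↦0, 10↦6]  zeros at y ∈ {3, 6, 9}
  x = 2: [0↦10, 1↦7, 2↦0, 3↦6, 4↦9, 5↦4, 6↦8, 7↦5, 8↦1, 9↦2, 10↦3]  zeros at y ∈ {2}
  x = 3: [0↦10, 1↦1, 2↦3, 3↦0, 4↦9, 5↦3, 6↦10, 7↦3, 8↦10, 9↦4, 10↦2]  zeros at y ∈ {3}
  x = 4: [0↦4, 1↦2, 2↦4, 3↦5, 4↦0, 5↦6, 6↦7, 7↦9, 8↦7, 9↦7, 10↦4]  zeros at y ∈ {4}
  x = 5: [0↦4, 1↦0, 2↦4, 3↦0, 4↦5, 5↦3, 6↦0, 7↦2, 8↦4, 9↦1, 10↦10]  zeros at y ∈ {1, 3, 6}
  x = 6: [0↦0, 1↦7, 2↦4, 3↦8, 4↦3, 5↦6, 6↦1, 7↦5, 8↦2, 9↦9, 10↦10]  zeros at y ∈ {0}
  x = 7: [0↦4, 1↦2, 2↦5, 3↦8, 4↦6, 5↦5, 6↦0, 7↦8, 8↦2, 9↦10, 10↦5]  zeros at y ∈ {6}
  x = 8: [0↦6, 1↦8, 2↦8, 3↦1, 4↦4, 5↦1, 6↦9, 7↦1, 8↦5, 9↦5, 10↦7]  zeros at y ∈ ∅
  x = 9: [0↦7, 1↦4, 2↦3, 3↦10, 4↦9, 5↦6, 6↦7, 7↦7, 8↦1, 9↦6, 10↦6]  zeros at y ∈ ∅
  x = 10: [0↦8, 1↦2, 2↦2, 3↦3, 4↦0, 5↦10, 6↦6, 7↦5, 8↦2, 9↦3, 10↦3]  zeros at y ∈ {4}
Collecting zeros: affine points = {(0, 4), (1, 3), (1, 6), (1, 9), (2, 2), (3, 3), (4, 4), (5, 1), (5, 3), (5, 6), (6, 0), (7, 6), (10, 4)}.
Total count |C(F_11)_aff| = 13.


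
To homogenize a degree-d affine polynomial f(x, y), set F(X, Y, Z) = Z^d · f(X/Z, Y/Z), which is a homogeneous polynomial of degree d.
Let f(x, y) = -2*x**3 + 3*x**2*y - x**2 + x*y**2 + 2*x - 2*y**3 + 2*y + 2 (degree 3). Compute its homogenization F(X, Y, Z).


F(X, Y, Z) = -2*X**3 + 3*X**2*Y - X**2*Z + X*Y**2 + 2*X*Z**2 - 2*Y**3 + 2*Y*Z**2 + 2*Z**3

deg(f) = 3.
Substitute x = X/Z, y = Y/Z into f, then multiply by Z^3.
  monomial -2·x^3·y^0 ↦ -2·X^3·Y^0·Z^0.
  monomial 3·x^2·y^1 ↦ 3·X^2·Y^1·Z^0.
  monomial -1·x^2·y^0 ↦ -1·X^2·Y^0·Z^1.
  monomial 1·x^1·y^2 ↦ 1·X^1·Y^2·Z^0.
  monomial 2·x^1·y^0 ↦ 2·X^1·Y^0·Z^2.
  monomial -2·x^0·y^3 ↦ -2·X^0·Y^3·Z^0.
  monomial 2·x^0·y^1 ↦ 2·X^0·Y^1·Z^2.
  monomial 2·x^0·y^0 ↦ 2·X^0·Y^0·Z^3.
Collecting: F(X, Y, Z) = -2*X**3 + 3*X**2*Y - X**2*Z + X*Y**2 + 2*X*Z**2 - 2*Y**3 + 2*Y*Z**2 + 2*Z**3.


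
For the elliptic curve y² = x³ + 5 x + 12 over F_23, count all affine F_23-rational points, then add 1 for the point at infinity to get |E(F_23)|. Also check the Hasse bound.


Affine points = {(0, 9), (0, 14), (1, 8), (1, 15), (3, 10), (3, 13), (4, 2), (4, 21), (5, 1), (5, 22), (8, 9), (8, 14), (9, 2), (9, 21), (10, 2), (10, 21), (11, 8), (11, 15), (12, 11), (12, 12), (15, 9), (15, 14), (16, 5), (16, 18), (18, 0), (20, 4), (20, 19), (22, 11), (22, 12)}; affine count = 29; |E(F_23)| = 30.

Discriminant check: Δ ∝ 4a³ + 27b² = 4·5³ + 27·12² = 4·125 + 27·144 ≡ 18 (mod 23). Nonzero ⇒ E is nonsingular.
For each x ∈ F_23, compute rhs = x³ + 5·x + 12 mod 23, then count y ∈ F_23 with y² ≡ rhs.
  x = 0: rhs = 12, matching y values: 9, 14 (2 points).
  x = 1: rhs = 18, matching y values: 8, 15 (2 points).
  x = 2: rhs = 7, matching y values: none (0 points).
  x = 3: rhs = 8, matching y values: 10, 13 (2 points).
  x = 4: rhs = 4, matching y values: 2, 21 (2 points).
  x = 5: rhs = 1, matching y values: 1, 22 (2 points).
  x = 6: rhs = 5, matching y values: none (0 points).
  x = 7: rhs = 22, matching y values: none (0 points).
  x = 8: rhs = 12, matching y values: 9, 14 (2 points).
  x = 9: rhs = 4, matching y values: 2, 21 (2 points).
  x = 10: rhs = 4, matching y values: 2, 21 (2 points).
  x = 11: rhs = 18, matching y values: 8, 15 (2 points).
  x = 12: rhs = 6, matching y values: 11, 12 (2 points).
  x = 13: rhs = 20, matching y values: none (0 points).
  x = 14: rhs = 20, matching y values: none (0 points).
  x = 15: rhs = 12, matching y values: 9, 14 (2 points).
  x = 16: rhs = 2, matching y values: 5, 18 (2 points).
  x = 17: rhs = 19, matching y values: none (0 points).
  x = 18: rhs = 0, matching y values: 0 (1 points).
  x = 19: rhs = 20, matching y values: none (0 points).
  x = 20: rhs = 16, matching y values: 4, 19 (2 points).
  x = 21: rhs = 17, matching y values: none (0 points).
  x = 22: rhs = 6, matching y values: 11, 12 (2 points).
Total affine count: 29.
Full point count |E(F_23)| = 29 + 1 = 30.
Hasse bound: |30 − (23+1)| = |6| = 6 ≤ 2√23 ≈ 9.5917 ✓.


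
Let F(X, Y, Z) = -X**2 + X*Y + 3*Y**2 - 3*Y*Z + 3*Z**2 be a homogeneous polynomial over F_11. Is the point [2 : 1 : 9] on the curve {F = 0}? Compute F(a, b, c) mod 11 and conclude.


F(2,1,9) ≡ 8 (mod 11); P is NOT on the curve.

Evaluate F(2, 1, 9) term-by-term (mod 11).
  -X**2 ↦ -1·4·1·1 = -4
  X*Y ↦ 1·2·1·1 = 2
  3*Y**2 ↦ 3·1·1·1 = 3
  -3*Y*Z ↦ -3·1·1·9 = -27
  3*Z**2 ↦ 3·1·1·81 = 243
Sum: F(2, 1, 9) = (-4) + (2) + (3) + (-27) + (243) = 217.
Reducing mod 11: 217 ≡ 8 (mod 11).
Since F(a, b, c) ≡ 8 ≠ 0 (mod 11), P does NOT lie on the curve.


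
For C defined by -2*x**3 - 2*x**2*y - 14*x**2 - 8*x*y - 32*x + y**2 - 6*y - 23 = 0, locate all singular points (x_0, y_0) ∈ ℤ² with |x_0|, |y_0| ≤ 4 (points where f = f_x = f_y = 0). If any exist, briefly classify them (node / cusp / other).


Singular points: {(-2, -1)}; classification: cusp.

Compute partial derivatives:
  f_x = -6*x**2 - 4*x*y - 28*x - 8*y - 32.
  f_y = -2*x**2 - 8*x + 2*y - 6.
Scan x_0 ∈ {−4, ..., 4}. For each x_0, f_y(x_0, y) is a polynomial in y; find its integer roots y ∈ {−4, ..., 4}, then test f_x and f at those candidates.
  x = -4: f_y(-4, y) = 2*y - 6; vanishes at y ∈ {3}. (-4, 3): f_x = 8 ≠ 0.
  x = -3: f_y(-3, y) = 2*y; vanishes at y ∈ {0}. (-3, 0): f_x = -2 ≠ 0.
  x = -2: f_y(-2, y) = 2*y + 2; vanishes at y ∈ {-1}. (-2, -1): f_x = 0, f = 0 — SINGULAR.
  x = -1: f_y(-1, y) = 2*y; vanishes at y ∈ {0}. (-1, 0): f_x = -10 ≠ 0.
  x = 0: f_y(0, y) = 2*y - 6; vanishes at y ∈ {3}. (0, 3): f_x = -56 ≠ 0.
  x = 1: f_y(1, y) = 2*y - 16; no integer root y with |y| ≤ 4.
  x = 2: f_y(2, y) = 2*y - 30; no integer root y with |y| ≤ 4.
  x = 3: f_y(3, y) = 2*y - 48; no integer root y with |y| ≤ 4.
  x = 4: f_y(4, y) = 2*y - 70; no integer root y with |y| ≤ 4.
Only singular point on the grid: (-2, -1).
Classify: substitute x = -2 + u, y = -1 + v and expand: f = -2*u**3 - 2*u**2*v + v**2.
No constant or linear terms (consistent with a singular point). Quadratic part: v**2. Cubic part: -2*u**3 - 2*u**2*v.
The quadratic part v**2 is a perfect square, so there is a single (double) tangent line v = 0, i.e. y = -1. Restricting the cubic part to that line (v = 0) leaves -2*u**3 ≠ 0, so f is not divisible by v and the branch is v² ≈ 2*u**3 to lowest order — this is a cusp.
Classification: cusp.


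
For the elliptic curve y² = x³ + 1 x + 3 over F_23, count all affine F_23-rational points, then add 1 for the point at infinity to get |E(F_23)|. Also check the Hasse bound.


Affine points = {(0, 7), (0, 16), (2, 6), (2, 17), (4, 5), (4, 18), (5, 8), (5, 15), (6, 8), (6, 15), (7, 10), (7, 13), (10, 1), (10, 22), (12, 8), (12, 15), (14, 1), (14, 22), (15, 9), (15, 14), (19, 2), (19, 21), (21, 4), (21, 19), (22, 1), (22, 22)}; affine count = 26; |E(F_23)| = 27.

Discriminant check: Δ ∝ 4a³ + 27b² = 4·1³ + 27·3² = 4·1 + 27·9 ≡ 17 (mod 23). Nonzero ⇒ E is nonsingular.
For each x ∈ F_23, compute rhs = x³ + 1·x + 3 mod 23, then count y ∈ F_23 with y² ≡ rhs.
  x = 0: rhs = 3, matching y values: 7, 16 (2 points).
  x = 1: rhs = 5, matching y values: none (0 points).
  x = 2: rhs = 13, matching y values: 6, 17 (2 points).
  x = 3: rhs = 10, matching y values: none (0 points).
  x = 4: rhs = 2, matching y values: 5, 18 (2 points).
  x = 5: rhs = 18, matching y values: 8, 15 (2 points).
  x = 6: rhs = 18, matching y values: 8, 15 (2 points).
  x = 7: rhs = 8, matching y values: 10, 13 (2 points).
  x = 8: rhs = 17, matching y values: none (0 points).
  x = 9: rhs = 5, matching y values: none (0 points).
  x = 10: rhs = 1, matching y values: 1, 22 (2 points).
  x = 11: rhs = 11, matching y values: none (0 points).
  x = 12: rhs = 18, matching y values: 8, 15 (2 points).
  x = 13: rhs = 5, matching y values: none (0 points).
  x = 14: rhs = 1, matching y values: 1, 22 (2 points).
  x = 15: rhs = 12, matching y values: 9, 14 (2 points).
  x = 16: rhs = 21, matching y values: none (0 points).
  x = 17: rhs = 11, matching y values: none (0 points).
  x = 18: rhs = 11, matching y values: none (0 points).
  x = 19: rhs = 4, matching y values: 2, 21 (2 points).
  x = 20: rhs = 19, matching y values: none (0 points).
  x = 21: rhs = 16, matching y values: 4, 19 (2 points).
  x = 22: rhs = 1, matching y values: 1, 22 (2 points).
Total affine count: 26.
Full point count |E(F_23)| = 26 + 1 = 27.
Hasse bound: |27 − (23+1)| = |3| = 3 ≤ 2√23 ≈ 9.5917 ✓.


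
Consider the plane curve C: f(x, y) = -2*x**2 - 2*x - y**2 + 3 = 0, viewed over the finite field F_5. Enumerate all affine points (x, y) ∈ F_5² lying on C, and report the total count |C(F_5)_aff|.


Affine F_5-points: {(1, 2), (1, 3), (2, 1), (2, 4), (3, 2), (3, 3)}; count = 6.

For each of the 25 pairs (x, y) ∈ F_5², evaluate f(x, y) mod 5. Record the zeros.
  x = 0: [0↦3, 1↦2, 2↦4, 3↦4, 4↦2]  zeros at y ∈ ∅
  x = 1: [0↦4, 1↦3, 2↦0, 3↦0, 4↦3]  zeros at y ∈ {2, 3}
  x = 2: [0↦1, 1↦0, 2↦2, 3↦2, 4↦0]  zeros at y ∈ {1, 4}
  x = 3: [0↦4, 1↦3, 2↦0, 3↦0, 4↦3]  zeros at y ∈ {2, 3}
  x = 4: [0↦3, 1↦2, 2↦4, 3↦4, 4↦2]  zeros at y ∈ ∅
Collecting zeros: affine points = {(1, 2), (1, 3), (2, 1), (2, 4), (3, 2), (3, 3)}.
Total count |C(F_5)_aff| = 6.


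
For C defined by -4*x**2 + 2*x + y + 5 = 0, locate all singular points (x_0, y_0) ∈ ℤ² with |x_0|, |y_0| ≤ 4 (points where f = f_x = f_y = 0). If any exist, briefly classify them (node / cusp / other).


No singular points in the scanned grid; C is smooth there.

Compute partial derivatives:
  f_x = 2 - 8*x.
  f_y = 1.
f_y = 1 is a nonzero constant, so f_y never vanishes: no point (x, y) can satisfy f = f_x = f_y = 0. In particular no (x, y) ∈ {−4, ..., 4}² is singular; the curve is smooth.


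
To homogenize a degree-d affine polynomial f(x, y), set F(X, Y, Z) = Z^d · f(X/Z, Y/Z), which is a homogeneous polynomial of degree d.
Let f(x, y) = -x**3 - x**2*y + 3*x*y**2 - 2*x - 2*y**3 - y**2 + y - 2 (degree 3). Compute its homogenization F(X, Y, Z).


F(X, Y, Z) = -X**3 - X**2*Y + 3*X*Y**2 - 2*X*Z**2 - 2*Y**3 - Y**2*Z + Y*Z**2 - 2*Z**3

deg(f) = 3.
Substitute x = X/Z, y = Y/Z into f, then multiply by Z^3.
  monomial -1·x^3·y^0 ↦ -1·X^3·Y^0·Z^0.
  monomial -1·x^2·y^1 ↦ -1·X^2·Y^1·Z^0.
  monomial 3·x^1·y^2 ↦ 3·X^1·Y^2·Z^0.
  monomial -2·x^1·y^0 ↦ -2·X^1·Y^0·Z^2.
  monomial -2·x^0·y^3 ↦ -2·X^0·Y^3·Z^0.
  monomial -1·x^0·y^2 ↦ -1·X^0·Y^2·Z^1.
  monomial 1·x^0·y^1 ↦ 1·X^0·Y^1·Z^2.
  monomial -2·x^0·y^0 ↦ -2·X^0·Y^0·Z^3.
Collecting: F(X, Y, Z) = -X**3 - X**2*Y + 3*X*Y**2 - 2*X*Z**2 - 2*Y**3 - Y**2*Z + Y*Z**2 - 2*Z**3.


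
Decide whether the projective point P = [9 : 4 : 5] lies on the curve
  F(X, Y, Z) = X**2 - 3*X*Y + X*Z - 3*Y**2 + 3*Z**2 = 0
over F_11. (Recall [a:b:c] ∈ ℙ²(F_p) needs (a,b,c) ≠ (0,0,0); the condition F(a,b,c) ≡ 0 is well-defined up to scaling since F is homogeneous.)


F(9,4,5) ≡ 1 (mod 11); P is NOT on the curve.

Evaluate F(9, 4, 5) term-by-term (mod 11).
  X**2 ↦ 1·81·1·1 = 81
  -3*X*Y ↦ -3·9·4·1 = -108
  X*Z ↦ 1·9·1·5 = 45
  -3*Y**2 ↦ -3·1·16·1 = -48
  3*Z**2 ↦ 3·1·1·25 = 75
Sum: F(9, 4, 5) = (81) + (-108) + (45) + (-48) + (75) = 45.
Reducing mod 11: 45 ≡ 1 (mod 11).
Since F(a, b, c) ≡ 1 ≠ 0 (mod 11), P does NOT lie on the curve.


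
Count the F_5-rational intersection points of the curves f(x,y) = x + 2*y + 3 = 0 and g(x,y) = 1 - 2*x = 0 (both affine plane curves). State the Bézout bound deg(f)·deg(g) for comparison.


Common zeros: {(3, 2)}; count = 1; Bézout bound = 1.

deg(f) = 1, deg(g) = 1, so Bézout bound = 1.
Scan x ∈ F_5. For each x, list the y ∈ F_5 with f(x, y) ≡ 0 and those with g(x, y) ≡ 0 (mod 5); the common zeros in that column are the intersection.
  x = 0: f ≡ 0 at y ∈ {1}; g ≡ 0 at y ∈ ∅; common: ∅.
  x = 1: f ≡ 0 at y ∈ {3}; g ≡ 0 at y ∈ ∅; common: ∅.
  x = 2: f ≡ 0 at y ∈ {0}; g ≡ 0 at y ∈ ∅; common: ∅.
  x = 3: f ≡ 0 at y ∈ {2}; g ≡ 0 at y ∈ {0, 1, 2, 3, 4}; common: {2}.
  x = 4: f ≡ 0 at y ∈ {4}; g ≡ 0 at y ∈ ∅; common: ∅.
Collecting: common zeros = {(3, 2)}, so the count is 1.
Comparison with the Bézout bound: 1 ≤ 1 = deg(f)·deg(g), as expected for curves with no common component (the bound is attained).


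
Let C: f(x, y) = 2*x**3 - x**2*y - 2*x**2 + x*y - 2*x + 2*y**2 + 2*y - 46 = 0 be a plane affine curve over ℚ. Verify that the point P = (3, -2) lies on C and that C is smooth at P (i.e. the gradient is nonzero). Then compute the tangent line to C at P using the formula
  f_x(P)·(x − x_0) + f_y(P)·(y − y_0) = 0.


Tangent line at P: 50*x - 12*y - 174 = 0.

Step 1: f(3, -2) = 0, so P lies on C.
Step 2: partial derivatives
  f_x(x, y) = 6*x**2 - 2*x*y - 4*x + y - 2, f_y(x, y) = -x**2 + x + 4*y + 2.
  f_x(P) = 50, f_y(P) = -12 (gradient nonzero, so P is smooth).
Step 3: tangent line at P: 50·(x − 3) + -12·(y − -2) = 0.
Expanding: 50*x - 12*y - 174 = 0.


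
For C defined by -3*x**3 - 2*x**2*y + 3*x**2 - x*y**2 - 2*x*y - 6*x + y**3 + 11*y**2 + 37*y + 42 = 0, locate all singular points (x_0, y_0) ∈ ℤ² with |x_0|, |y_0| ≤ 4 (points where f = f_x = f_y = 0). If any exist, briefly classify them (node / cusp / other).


Singular points: {(1, -3)}; classification: cusp.

Compute partial derivatives:
  f_x = -9*x**2 - 4*x*y + 6*x - y**2 - 2*y - 6.
  f_y = -2*x**2 - 2*x*y - 2*x + 3*y**2 + 22*y + 37.
Scan x_0 ∈ {−4, ..., 4}. For each x_0, f_y(x_0, y) is a polynomial in y; find its integer roots y ∈ {−4, ..., 4}, then test f_x and f at those candidates.
  x = -4: f_y(-4, y) = 3*y**2 + 30*y + 13; no integer root y with |y| ≤ 4.
  x = -3: f_y(-3, y) = 3*y**2 + 28*y + 25; vanishes at y ∈ {-1}. (-3, -1): f_x = -116 ≠ 0.
  x = -2: f_y(-2, y) = 3*y**2 + 26*y + 33; no integer root y with |y| ≤ 4.
  x = -1: f_y(-1, y) = 3*y**2 + 24*y + 37; no integer root y with |y| ≤ 4.
  x = 0: f_y(0, y) = 3*y**2 + 22*y + 37; no integer root y with |y| ≤ 4.
  x = 1: f_y(1, y) = 3*y**2 + 20*y + 33; vanishes at y ∈ {-3}. (1, -3): f_x = 0, f = 0 — SINGULAR.
  x = 2: f_y(2, y) = 3*y**2 + 18*y + 25; no integer root y with |y| ≤ 4.
  x = 3: f_y(3, y) = 3*y**2 + 16*y + 13; vanishes at y ∈ {-1}. (3, -1): f_x = -56 ≠ 0.
  x = 4: f_y(4, y) = 3*y**2 + 14*y - 3; no integer root y with |y| ≤ 4.
Only singular point on the grid: (1, -3).
Classify: substitute x = 1 + u, y = -3 + v and expand: f = -3*u**3 - 2*u**2*v - u*v**2 + v**3 + v**2.
No constant or linear terms (consistent with a singular point). Quadratic part: v**2. Cubic part: -3*u**3 - 2*u**2*v - u*v**2 + v**3.
The quadratic part v**2 is a perfect square, so there is a single (double) tangent line v = 0, i.e. y = -3. Restricting the cubic part to that line (v = 0) leaves -3*u**3 ≠ 0, so f is not divisible by v and the branch is v² ≈ 3*u**3 to lowest order — this is a cusp.
Classification: cusp.


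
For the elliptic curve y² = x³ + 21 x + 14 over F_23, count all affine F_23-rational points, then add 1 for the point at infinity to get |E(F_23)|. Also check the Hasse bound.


Affine points = {(1, 6), (1, 17), (2, 8), (2, 15), (3, 9), (3, 14), (4, 1), (4, 22), (8, 2), (8, 21), (9, 9), (9, 14), (11, 9), (11, 14), (12, 4), (12, 19), (13, 0), (14, 4), (14, 19), (15, 1), (15, 22), (19, 2), (19, 21), (20, 4), (20, 19)}; affine count = 25; |E(F_23)| = 26.

Discriminant check: Δ ∝ 4a³ + 27b² = 4·21³ + 27·14² = 4·9261 + 27·196 ≡ 16 (mod 23). Nonzero ⇒ E is nonsingular.
For each x ∈ F_23, compute rhs = x³ + 21·x + 14 mod 23, then count y ∈ F_23 with y² ≡ rhs.
  x = 0: rhs = 14, matching y values: none (0 points).
  x = 1: rhs = 13, matching y values: 6, 17 (2 points).
  x = 2: rhs = 18, matching y values: 8, 15 (2 points).
  x = 3: rhs = 12, matching y values: 9, 14 (2 points).
  x = 4: rhs = 1, matching y values: 1, 22 (2 points).
  x = 5: rhs = 14, matching y values: none (0 points).
  x = 6: rhs = 11, matching y values: none (0 points).
  x = 7: rhs = 21, matching y values: none (0 points).
  x = 8: rhs = 4, matching y values: 2, 21 (2 points).
  x = 9: rhs = 12, matching y values: 9, 14 (2 points).
  x = 10: rhs = 5, matching y values: none (0 points).
  x = 11: rhs = 12, matching y values: 9, 14 (2 points).
  x = 12: rhs = 16, matching y values: 4, 19 (2 points).
  x = 13: rhs = 0, matching y values: 0 (1 points).
  x = 14: rhs = 16, matching y values: 4, 19 (2 points).
  x = 15: rhs = 1, matching y values: 1, 22 (2 points).
  x = 16: rhs = 7, matching y values: none (0 points).
  x = 17: rhs = 17, matching y values: none (0 points).
  x = 18: rhs = 14, matching y values: none (0 points).
  x = 19: rhs = 4, matching y values: 2, 21 (2 points).
  x = 20: rhs = 16, matching y values: 4, 19 (2 points).
  x = 21: rhs = 10, matching y values: none (0 points).
  x = 22: rhs = 15, matching y values: none (0 points).
Total affine count: 25.
Full point count |E(F_23)| = 25 + 1 = 26.
Hasse bound: |26 − (23+1)| = |2| = 2 ≤ 2√23 ≈ 9.5917 ✓.


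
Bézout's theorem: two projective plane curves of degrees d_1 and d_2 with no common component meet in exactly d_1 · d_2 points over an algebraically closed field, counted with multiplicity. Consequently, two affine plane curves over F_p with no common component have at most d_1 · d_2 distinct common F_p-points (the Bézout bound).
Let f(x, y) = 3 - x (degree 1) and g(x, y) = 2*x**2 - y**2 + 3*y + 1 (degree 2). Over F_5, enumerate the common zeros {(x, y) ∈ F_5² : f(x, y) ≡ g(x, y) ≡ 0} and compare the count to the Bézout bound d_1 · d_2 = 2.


Common zeros: {(3, 4)}; count = 1; Bézout bound = 2.

deg(f) = 1, deg(g) = 2, so Bézout bound = 2.
Scan x ∈ F_5. For each x, list the y ∈ F_5 with f(x, y) ≡ 0 and those with g(x, y) ≡ 0 (mod 5); the common zeros in that column are the intersection.
  x = 0: f ≡ 0 at y ∈ ∅; g ≡ 0 at y ∈ ∅; common: ∅.
  x = 1: f ≡ 0 at y ∈ ∅; g ≡ 0 at y ∈ {1, 2}; common: ∅.
  x = 2: f ≡ 0 at y ∈ ∅; g ≡ 0 at y ∈ {4}; common: ∅.
  x = 3: f ≡ 0 at y ∈ {0, 1, 2, 3, 4}; g ≡ 0 at y ∈ {4}; common: {4}.
  x = 4: f ≡ 0 at y ∈ ∅; g ≡ 0 at y ∈ {1, 2}; common: ∅.
Collecting: common zeros = {(3, 4)}, so the count is 1.
Comparison with the Bézout bound: 1 ≤ 2 = deg(f)·deg(g), as expected for curves with no common component (the affine F_5-count falls short of the bound because intersections may lie at infinity, over extension fields, or carry multiplicity).


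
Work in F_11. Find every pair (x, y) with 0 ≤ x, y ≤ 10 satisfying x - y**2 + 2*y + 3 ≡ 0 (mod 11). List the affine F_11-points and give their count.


Affine F_11-points: {(0, 3), (0, 10), (1, 5), (1, 8), (5, 4), (5, 9), (7, 1), (8, 0), (8, 2), (10, 6), (10, 7)}; count = 11.

For each of the 121 pairs (x, y) ∈ F_11², evaluate f(x, y) mod 11. Record the zeros.
  x = 0: [0↦3, 1↦4, 2↦3, 3↦0, 4↦6, 5↦10, 6↦1, 7↦1, 8↦10, 9↦6, 10↦0]  zeros at y ∈ {3, 10}
  x = 1: [0↦4, 1↦5, 2↦4, 3↦1, 4↦7, 5↦0, 6↦2, 7↦2, 8↦0, 9↦7, 10↦1]  zeros at y ∈ {5, 8}
  x = 2: [0↦5, 1↦6, 2↦5, 3↦2, 4↦8, 5↦1, 6↦3, 7↦3, 8↦1, 9↦8, 10↦2]  zeros at y ∈ ∅
  x = 3: [0↦6, 1↦7, 2↦6, 3↦3, 4↦9, 5↦2, 6↦4, 7↦4, 8↦2, 9↦9, 10↦3]  zeros at y ∈ ∅
  x = 4: [0↦7, 1↦8, 2↦7, 3↦4, 4↦10, 5↦3, 6↦5, 7↦5, 8↦3, 9↦10, 10↦4]  zeros at y ∈ ∅
  x = 5: [0↦8, 1↦9, 2↦8, 3↦5, 4↦0, 5↦4, 6↦6, 7↦6, 8↦4, 9↦0, 10↦5]  zeros at y ∈ {4, 9}
  x = 6: [0↦9, 1↦10, 2↦9, 3↦6, 4↦1, 5↦5, 6↦7, 7↦7, 8↦5, 9↦1, 10↦6]  zeros at y ∈ ∅
  x = 7: [0↦10, 1↦0, 2↦10, 3↦7, 4↦2, 5↦6, 6↦8, 7↦8, 8↦6, 9↦2, 10↦7]  zeros at y ∈ {1}
  x = 8: [0↦0, 1↦1, 2↦0, 3↦8, 4↦3, 5↦7, 6↦9, 7↦9, 8↦7, 9↦3, 10↦8]  zeros at y ∈ {0, 2}
  x = 9: [0↦1, 1↦2, 2↦1, 3↦9, 4↦4, 5↦8, 6↦10, 7↦10, 8↦8, 9↦4, 10↦9]  zeros at y ∈ ∅
  x = 10: [0↦2, 1↦3, 2↦2, 3↦10, 4↦5, 5↦9, 6↦0, 7↦0, 8↦9, 9↦5, 10↦10]  zeros at y ∈ {6, 7}
Collecting zeros: affine points = {(0, 3), (0, 10), (1, 5), (1, 8), (5, 4), (5, 9), (7, 1), (8, 0), (8, 2), (10, 6), (10, 7)}.
Total count |C(F_11)_aff| = 11.


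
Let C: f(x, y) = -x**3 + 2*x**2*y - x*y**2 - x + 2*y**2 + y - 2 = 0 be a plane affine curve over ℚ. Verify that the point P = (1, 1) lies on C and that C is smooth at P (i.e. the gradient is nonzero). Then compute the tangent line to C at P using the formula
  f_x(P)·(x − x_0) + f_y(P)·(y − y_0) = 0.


Tangent line at P: -x + 5*y - 4 = 0.

Step 1: f(1, 1) = 0, so P lies on C.
Step 2: partial derivatives
  f_x(x, y) = -3*x**2 + 4*x*y - y**2 - 1, f_y(x, y) = 2*x**2 - 2*x*y + 4*y + 1.
  f_x(P) = -1, f_y(P) = 5 (gradient nonzero, so P is smooth).
Step 3: tangent line at P: -1·(x − 1) + 5·(y − 1) = 0.
Expanding: -x + 5*y - 4 = 0.


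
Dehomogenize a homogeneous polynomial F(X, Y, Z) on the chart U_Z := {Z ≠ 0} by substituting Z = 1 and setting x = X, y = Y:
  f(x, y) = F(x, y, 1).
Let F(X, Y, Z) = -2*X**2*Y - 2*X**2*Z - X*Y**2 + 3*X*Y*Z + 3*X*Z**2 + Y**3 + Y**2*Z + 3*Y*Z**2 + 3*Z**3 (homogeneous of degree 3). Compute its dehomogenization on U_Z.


f(x, y) = -2*x**2*y - 2*x**2 - x*y**2 + 3*x*y + 3*x + y**3 + y**2 + 3*y + 3

On U_Z we set Z = 1. Each monomial c·X^i·Y^j·Z^k in F becomes c·x^i·y^j·1^k = c·x^i·y^j.
Substituting Z = 1: F(X, Y, 1) = -2*x**2*y - 2*x**2 - x*y**2 + 3*x*y + 3*x + y**3 + y**2 + 3*y + 3.
Note: deg(f) ≤ deg(F) = 3; strict inequality happens when F is divisible by Z (lost terms).


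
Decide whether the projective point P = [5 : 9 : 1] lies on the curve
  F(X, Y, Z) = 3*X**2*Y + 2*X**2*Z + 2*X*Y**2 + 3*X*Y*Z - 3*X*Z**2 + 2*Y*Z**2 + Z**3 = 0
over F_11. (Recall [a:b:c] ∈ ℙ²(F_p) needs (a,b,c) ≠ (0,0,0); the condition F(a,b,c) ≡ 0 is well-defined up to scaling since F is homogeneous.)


F(5,9,1) ≡ 2 (mod 11); P is NOT on the curve.

Evaluate F(5, 9, 1) term-by-term (mod 11).
  3*X**2*Y ↦ 3·25·9·1 = 675
  2*X**2*Z ↦ 2·25·1·1 = 50
  2*X*Y**2 ↦ 2·5·81·1 = 810
  3*X*Y*Z ↦ 3·5·9·1 = 135
  -3*X*Z**2 ↦ -3·5·1·1 = -15
  2*Y*Z**2 ↦ 2·1·9·1 = 18
  Z**3 ↦ 1·1·1·1 = 1
Sum: F(5, 9, 1) = (675) + (50) + (810) + (135) + (-15) + (18) + (1) = 1674.
Reducing mod 11: 1674 ≡ 2 (mod 11).
Since F(a, b, c) ≡ 2 ≠ 0 (mod 11), P does NOT lie on the curve.


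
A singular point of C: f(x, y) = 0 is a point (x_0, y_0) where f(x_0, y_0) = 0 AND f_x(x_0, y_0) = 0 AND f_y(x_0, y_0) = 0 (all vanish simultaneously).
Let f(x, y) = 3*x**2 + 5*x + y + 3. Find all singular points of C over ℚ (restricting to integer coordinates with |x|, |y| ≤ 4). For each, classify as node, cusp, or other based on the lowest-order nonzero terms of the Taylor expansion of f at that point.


No singular points in the scanned grid; C is smooth there.

Compute partial derivatives:
  f_x = 6*x + 5.
  f_y = 1.
f_y = 1 is a nonzero constant, so f_y never vanishes: no point (x, y) can satisfy f = f_x = f_y = 0. In particular no (x, y) ∈ {−4, ..., 4}² is singular; the curve is smooth.


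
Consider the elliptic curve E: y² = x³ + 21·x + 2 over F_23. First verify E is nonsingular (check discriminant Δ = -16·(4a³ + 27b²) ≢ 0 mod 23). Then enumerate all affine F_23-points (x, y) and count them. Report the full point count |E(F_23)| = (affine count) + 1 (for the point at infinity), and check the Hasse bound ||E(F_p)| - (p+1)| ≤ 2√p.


Affine points = {(0, 5), (0, 18), (1, 1), (1, 22), (2, 11), (2, 12), (3, 0), (4, 9), (4, 14), (5, 5), (5, 18), (7, 3), (7, 20), (9, 0), (10, 4), (10, 19), (11, 0), (12, 2), (12, 21), (14, 2), (14, 21), (15, 9), (15, 14), (16, 8), (16, 15), (18, 5), (18, 18), (20, 2), (20, 21), (22, 7), (22, 16)}; affine count = 31; |E(F_23)| = 32.

Discriminant check: Δ ∝ 4a³ + 27b² = 4·21³ + 27·2² = 4·9261 + 27·4 ≡ 7 (mod 23). Nonzero ⇒ E is nonsingular.
For each x ∈ F_23, compute rhs = x³ + 21·x + 2 mod 23, then count y ∈ F_23 with y² ≡ rhs.
  x = 0: rhs = 2, matching y values: 5, 18 (2 points).
  x = 1: rhs = 1, matching y values: 1, 22 (2 points).
  x = 2: rhs = 6, matching y values: 11, 12 (2 points).
  x = 3: rhs = 0, matching y values: 0 (1 points).
  x = 4: rhs = 12, matching y values: 9, 14 (2 points).
  x = 5: rhs = 2, matching y values: 5, 18 (2 points).
  x = 6: rhs = 22, matching y values: none (0 points).
  x = 7: rhs = 9, matching y values: 3, 20 (2 points).
  x = 8: rhs = 15, matching y values: none (0 points).
  x = 9: rhs = 0, matching y values: 0 (1 points).
  x = 10: rhs = 16, matching y values: 4, 19 (2 points).
  x = 11: rhs = 0, matching y values: 0 (1 points).
  x = 12: rhs = 4, matching y values: 2, 21 (2 points).
  x = 13: rhs = 11, matching y values: none (0 points).
  x = 14: rhs = 4, matching y values: 2, 21 (2 points).
  x = 15: rhs = 12, matching y values: 9, 14 (2 points).
  x = 16: rhs = 18, matching y values: 8, 15 (2 points).
  x = 17: rhs = 5, matching y values: none (0 points).
  x = 18: rhs = 2, matching y values: 5, 18 (2 points).
  x = 19: rhs = 15, matching y values: none (0 points).
  x = 20: rhs = 4, matching y values: 2, 21 (2 points).
  x = 21: rhs = 21, matching y values: none (0 points).
  x = 22: rhs = 3, matching y values: 7, 16 (2 points).
Total affine count: 31.
Full point count |E(F_23)| = 31 + 1 = 32.
Hasse bound: |32 − (23+1)| = |8| = 8 ≤ 2√23 ≈ 9.5917 ✓.


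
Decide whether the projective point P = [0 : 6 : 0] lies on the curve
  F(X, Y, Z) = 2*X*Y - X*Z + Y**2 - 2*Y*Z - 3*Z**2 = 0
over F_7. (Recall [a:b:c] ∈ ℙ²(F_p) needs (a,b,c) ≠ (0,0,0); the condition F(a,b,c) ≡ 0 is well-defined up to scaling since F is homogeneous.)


F(0,6,0) ≡ 1 (mod 7); P is NOT on the curve.

Evaluate F(0, 6, 0) term-by-term (mod 7).
  2*X*Y ↦ 2·0·6·1 = 0
  -X*Z ↦ -1·0·1·0 = 0
  Y**2 ↦ 1·1·36·1 = 36
  -2*Y*Z ↦ -2·1·6·0 = 0
  -3*Z**2 ↦ -3·1·1·0 = 0
Sum: F(0, 6, 0) = (0) + (0) + (36) + (0) + (0) = 36.
Reducing mod 7: 36 ≡ 1 (mod 7).
Since F(a, b, c) ≡ 1 ≠ 0 (mod 7), P does NOT lie on the curve.


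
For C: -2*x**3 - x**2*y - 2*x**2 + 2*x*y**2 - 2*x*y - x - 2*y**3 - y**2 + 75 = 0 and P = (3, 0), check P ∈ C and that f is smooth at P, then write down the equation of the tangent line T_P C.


Tangent line at P: -67*x - 15*y + 201 = 0.

Step 1: f(3, 0) = 0, so P lies on C.
Step 2: partial derivatives
  f_x(x, y) = -6*x**2 - 2*x*y - 4*x + 2*y**2 - 2*y - 1, f_y(x, y) = -x**2 + 4*x*y - 2*x - 6*y**2 - 2*y.
  f_x(P) = -67, f_y(P) = -15 (gradient nonzero, so P is smooth).
Step 3: tangent line at P: -67·(x − 3) + -15·(y − 0) = 0.
Expanding: -67*x - 15*y + 201 = 0.


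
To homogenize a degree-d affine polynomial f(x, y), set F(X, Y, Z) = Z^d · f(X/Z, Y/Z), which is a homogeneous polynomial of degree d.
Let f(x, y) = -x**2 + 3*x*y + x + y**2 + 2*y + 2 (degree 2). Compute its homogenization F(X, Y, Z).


F(X, Y, Z) = -X**2 + 3*X*Y + X*Z + Y**2 + 2*Y*Z + 2*Z**2

deg(f) = 2.
Substitute x = X/Z, y = Y/Z into f, then multiply by Z^2.
  monomial -1·x^2·y^0 ↦ -1·X^2·Y^0·Z^0.
  monomial 3·x^1·y^1 ↦ 3·X^1·Y^1·Z^0.
  monomial 1·x^1·y^0 ↦ 1·X^1·Y^0·Z^1.
  monomial 1·x^0·y^2 ↦ 1·X^0·Y^2·Z^0.
  monomial 2·x^0·y^1 ↦ 2·X^0·Y^1·Z^1.
  monomial 2·x^0·y^0 ↦ 2·X^0·Y^0·Z^2.
Collecting: F(X, Y, Z) = -X**2 + 3*X*Y + X*Z + Y**2 + 2*Y*Z + 2*Z**2.


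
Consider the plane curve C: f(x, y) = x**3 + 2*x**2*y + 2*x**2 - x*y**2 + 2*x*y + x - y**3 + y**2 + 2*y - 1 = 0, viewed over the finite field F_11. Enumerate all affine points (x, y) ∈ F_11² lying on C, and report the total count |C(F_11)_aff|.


Affine F_11-points: {(2, 2), (3, 4), (3, 8), (4, 0), (4, 9), (4, 10), (5, 5), (6, 5), (8, 10), (9, 8), (10, 5), (10, 9), (10, 10)}; count = 13.

For each of the 121 pairs (x, y) ∈ F_11², evaluate f(x, y) mod 11. Record the zeros.
  x = 0: [0↦10, 1↦1, 2↦10, 3↦9, 4↦3, 5↦8, 6↦7, 7↦5, 8↦7, 9↦7, 10↦10]  zeros at y ∈ ∅
  x = 1: [0↦3, 1↦8, 2↦7, 3↦5, 4↦7, 5↦7, 6↦10, 7↦10, 8↦1, 9↦10, 10↦9]  zeros at y ∈ ∅
  x = 2: [0↦6, 1↦7, 2↦0, 3↦1, 4↦4, 5↦3, 6↦3, 7↦9, 8↦4, 9↦4, 10↦3]  zeros at y ∈ {2}
  x = 3: [0↦3, 1↦4, 2↦6, 3↦3, 4↦0, 5↦2, 6↦3, 7↦8, 8↦0, 9↦6, 10↦9]  zeros at y ∈ {4, 8}
  x = 4: [0↦0, 1↦5, 2↦9, 3↦6, 4↦1, 5↦10, 6↦5, 7↦2, 8↦6, 9↦0, 10↦0]  zeros at y ∈ {0, 9, 10}
  x = 5: [0↦3, 1↦5, 2↦4, 3↦5, 4↦2, 5↦0, 6↦4, 7↦8, 8↦6, 9↦3, 10↦4]  zeros at y ∈ {5}
  x = 6: [0↦7, 1↦10, 2↦8, 3↦6, 4↦9, 5↦0, 6↦6, 7↦10, 8↦6, 9↦10, 10↦5]  zeros at y ∈ {5}
  x = 7: [0↦7, 1↦4, 2↦5, 3↦4, 4↦6, 5↦5, 6↦6, 7↦3, 8↦1, 9↦5, 10↦9]  zeros at y ∈ ∅
  x = 8: [0↦9, 1↦4, 2↦1, 3↦5, 4↦10, 5↦10, 6↦10, 7↦4, 8↦8, 9↦5, 10↦0]  zeros at y ∈ {10}
  x = 9: [0↦8, 1↦5, 2↦2, 3↦4, 4↦5, 5↦10, 6↦2, 7↦8, 8↦0, 9↦5, 10↦6]  zeros at y ∈ {8}
  x = 10: [0↦10, 1↦2, 2↦3, 3↦7, 4↦8, 5↦0, 6↦10, 7↦10, 8↦5, 9↦0, 10↦0]  zeros at y ∈ {5, 9, 10}
Collecting zeros: affine points = {(2, 2), (3, 4), (3, 8), (4, 0), (4, 9), (4, 10), (5, 5), (6, 5), (8, 10), (9, 8), (10, 5), (10, 9), (10, 10)}.
Total count |C(F_11)_aff| = 13.


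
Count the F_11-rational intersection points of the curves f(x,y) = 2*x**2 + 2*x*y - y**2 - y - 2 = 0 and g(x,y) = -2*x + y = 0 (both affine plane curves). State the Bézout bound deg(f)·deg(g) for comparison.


Common zeros: {(4, 8), (8, 5)}; count = 2; Bézout bound = 2.

deg(f) = 2, deg(g) = 1, so Bézout bound = 2.
Scan x ∈ F_11. For each x, list the y ∈ F_11 with f(x, y) ≡ 0 and those with g(x, y) ≡ 0 (mod 11); the common zeros in that column are the intersection.
  x = 0: f ≡ 0 at y ∈ {4, 6}; g ≡ 0 at y ∈ {0}; common: ∅.
  x = 1: f ≡ 0 at y ∈ {0, 1}; g ≡ 0 at y ∈ {2}; common: ∅.
  x = 2: f ≡ 0 at y ∈ {7}; g ≡ 0 at y ∈ {4}; common: ∅.
  x = 3: f ≡ 0 at y ∈ {2, 3}; g ≡ 0 at y ∈ {6}; common: ∅.
  x = 4: f ≡ 0 at y ∈ {8, 10}; g ≡ 0 at y ∈ {8}; common: {8}.
  x = 5: f ≡ 0 at y ∈ {3, 6}; g ≡ 0 at y ∈ {10}; common: ∅.
  x = 6: f ≡ 0 at y ∈ {2, 9}; g ≡ 0 at y ∈ {1}; common: ∅.
  x = 7: f ≡ 0 at y ∈ {4, 9}; g ≡ 0 at y ∈ {3}; common: ∅.
  x = 8: f ≡ 0 at y ∈ {5, 10}; g ≡ 0 at y ∈ {5}; common: {5}.
  x = 9: f ≡ 0 at y ∈ {1, 5}; g ≡ 0 at y ∈ {7}; common: ∅.
  x = 10: f ≡ 0 at y ∈ {0, 8}; g ≡ 0 at y ∈ {9}; common: ∅.
Collecting: common zeros = {(4, 8), (8, 5)}, so the count is 2.
Comparison with the Bézout bound: 2 ≤ 2 = deg(f)·deg(g), as expected for curves with no common component (the bound is attained).


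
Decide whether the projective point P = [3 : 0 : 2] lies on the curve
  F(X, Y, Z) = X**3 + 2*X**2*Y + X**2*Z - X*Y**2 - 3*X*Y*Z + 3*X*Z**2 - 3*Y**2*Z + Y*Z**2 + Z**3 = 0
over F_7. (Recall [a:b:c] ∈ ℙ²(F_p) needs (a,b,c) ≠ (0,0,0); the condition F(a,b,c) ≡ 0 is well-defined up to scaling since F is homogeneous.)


F(3,0,2) ≡ 5 (mod 7); P is NOT on the curve.

Evaluate F(3, 0, 2) term-by-term (mod 7).
  X**3 ↦ 1·27·1·1 = 27
  2*X**2*Y ↦ 2·9·0·1 = 0
  X**2*Z ↦ 1·9·1·2 = 18
  -X*Y**2 ↦ -1·3·0·1 = 0
  -3*X*Y*Z ↦ -3·3·0·2 = 0
  3*X*Z**2 ↦ 3·3·1·4 = 36
  -3*Y**2*Z ↦ -3·1·0·2 = 0
  Y*Z**2 ↦ 1·1·0·4 = 0
  Z**3 ↦ 1·1·1·8 = 8
Sum: F(3, 0, 2) = (27) + (0) + (18) + (0) + (0) + (36) + (0) + (0) + (8) = 89.
Reducing mod 7: 89 ≡ 5 (mod 7).
Since F(a, b, c) ≡ 5 ≠ 0 (mod 7), P does NOT lie on the curve.


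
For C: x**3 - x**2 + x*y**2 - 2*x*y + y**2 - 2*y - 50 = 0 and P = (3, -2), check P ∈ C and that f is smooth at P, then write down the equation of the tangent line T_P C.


Tangent line at P: 29*x - 24*y - 135 = 0.

Step 1: f(3, -2) = 0, so P lies on C.
Step 2: partial derivatives
  f_x(x, y) = 3*x**2 - 2*x + y**2 - 2*y, f_y(x, y) = 2*x*y - 2*x + 2*y - 2.
  f_x(P) = 29, f_y(P) = -24 (gradient nonzero, so P is smooth).
Step 3: tangent line at P: 29·(x − 3) + -24·(y − -2) = 0.
Expanding: 29*x - 24*y - 135 = 0.


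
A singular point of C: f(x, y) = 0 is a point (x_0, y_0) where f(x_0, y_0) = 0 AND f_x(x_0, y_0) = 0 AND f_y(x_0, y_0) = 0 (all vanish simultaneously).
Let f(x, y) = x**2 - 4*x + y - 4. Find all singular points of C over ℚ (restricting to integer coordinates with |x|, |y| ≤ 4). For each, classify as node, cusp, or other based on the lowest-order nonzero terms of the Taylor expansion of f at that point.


No singular points in the scanned grid; C is smooth there.

Compute partial derivatives:
  f_x = 2*x - 4.
  f_y = 1.
f_y = 1 is a nonzero constant, so f_y never vanishes: no point (x, y) can satisfy f = f_x = f_y = 0. In particular no (x, y) ∈ {−4, ..., 4}² is singular; the curve is smooth.


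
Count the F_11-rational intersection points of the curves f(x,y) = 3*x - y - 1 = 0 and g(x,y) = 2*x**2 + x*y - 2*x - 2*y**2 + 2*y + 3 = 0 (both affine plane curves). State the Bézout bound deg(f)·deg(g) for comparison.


Common zeros: ∅; count = 0; Bézout bound = 2.

deg(f) = 1, deg(g) = 2, so Bézout bound = 2.
Scan x ∈ F_11. For each x, list the y ∈ F_11 with f(x, y) ≡ 0 and those with g(x, y) ≡ 0 (mod 11); the common zeros in that column are the intersection.
  x = 0: f ≡ 0 at y ∈ {10}; g ≡ 0 at y ∈ ∅; common: ∅.
  x = 1: f ≡ 0 at y ∈ {2}; g ≡ 0 at y ∈ {9}; common: ∅.
  x = 2: f ≡ 0 at y ∈ {5}; g ≡ 0 at y ∈ ∅; common: ∅.
  x = 3: f ≡ 0 at y ∈ {8}; g ≡ 0 at y ∈ ∅; common: ∅.
  x = 4: f ≡ 0 at y ∈ {0}; g ≡ 0 at y ∈ ∅; common: ∅.
  x = 5: f ≡ 0 at y ∈ {3}; g ≡ 0 at y ∈ ∅; common: ∅.
  x = 6: f ≡ 0 at y ∈ {6}; g ≡ 0 at y ∈ ∅; common: ∅.
  x = 7: f ≡ 0 at y ∈ {9}; g ≡ 0 at y ∈ ∅; common: ∅.
  x = 8: f ≡ 0 at y ∈ {1}; g ≡ 0 at y ∈ ∅; common: ∅.
  x = 9: f ≡ 0 at y ∈ {4}; g ≡ 0 at y ∈ ∅; common: ∅.
  x = 10: f ≡ 0 at y ∈ {7}; g ≡ 0 at y ∈ ∅; common: ∅.
Collecting: common zeros = ∅, so the count is 0.
Comparison with the Bézout bound: 0 ≤ 2 = deg(f)·deg(g), as expected for curves with no common component (the affine F_11-count falls short of the bound because intersections may lie at infinity, over extension fields, or carry multiplicity).
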